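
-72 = -72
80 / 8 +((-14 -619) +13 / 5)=-3102 / 5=-620.40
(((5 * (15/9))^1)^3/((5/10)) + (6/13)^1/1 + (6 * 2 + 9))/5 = 413783/1755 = 235.77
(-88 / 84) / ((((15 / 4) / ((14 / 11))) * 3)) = -16 / 135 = -0.12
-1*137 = -137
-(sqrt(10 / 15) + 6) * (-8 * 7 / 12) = 14 * sqrt(6) / 9 + 28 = 31.81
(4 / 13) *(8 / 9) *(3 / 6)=0.14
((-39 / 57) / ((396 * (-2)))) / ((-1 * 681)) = -13 / 10247688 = -0.00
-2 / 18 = -1 / 9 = -0.11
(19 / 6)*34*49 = 15827 / 3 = 5275.67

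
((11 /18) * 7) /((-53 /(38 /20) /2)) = -1463 /4770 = -0.31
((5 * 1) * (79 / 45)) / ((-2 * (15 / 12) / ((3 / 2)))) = -79 / 15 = -5.27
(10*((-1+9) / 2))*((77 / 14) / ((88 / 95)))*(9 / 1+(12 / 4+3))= 7125 / 2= 3562.50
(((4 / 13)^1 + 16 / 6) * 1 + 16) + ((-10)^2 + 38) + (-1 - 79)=3002 / 39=76.97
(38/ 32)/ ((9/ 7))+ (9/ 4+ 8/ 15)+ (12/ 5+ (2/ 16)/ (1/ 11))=5387/ 720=7.48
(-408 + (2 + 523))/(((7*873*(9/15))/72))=1560/679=2.30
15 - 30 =-15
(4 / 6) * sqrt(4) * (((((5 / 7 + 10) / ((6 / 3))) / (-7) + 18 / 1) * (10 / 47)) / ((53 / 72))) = 810720 / 122059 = 6.64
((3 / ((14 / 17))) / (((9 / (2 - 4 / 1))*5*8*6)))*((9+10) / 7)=-323 / 35280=-0.01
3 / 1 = 3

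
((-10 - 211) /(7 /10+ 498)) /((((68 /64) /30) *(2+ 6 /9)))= -23400 /4987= -4.69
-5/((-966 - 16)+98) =5/884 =0.01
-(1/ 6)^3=-1/ 216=-0.00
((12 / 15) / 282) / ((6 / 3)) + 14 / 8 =4939 / 2820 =1.75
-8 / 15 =-0.53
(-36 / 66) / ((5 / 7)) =-42 / 55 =-0.76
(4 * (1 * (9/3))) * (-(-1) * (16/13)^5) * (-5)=-62914560/371293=-169.45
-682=-682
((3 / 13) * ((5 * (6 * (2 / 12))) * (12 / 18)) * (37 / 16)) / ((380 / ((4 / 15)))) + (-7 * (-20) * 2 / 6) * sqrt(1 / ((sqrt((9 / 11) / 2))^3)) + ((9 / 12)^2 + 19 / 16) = 51907 / 29640 + 140 * 22^(3 / 4) * sqrt(3) / 27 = 92.98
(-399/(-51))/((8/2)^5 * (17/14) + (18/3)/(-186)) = 28861/4586889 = 0.01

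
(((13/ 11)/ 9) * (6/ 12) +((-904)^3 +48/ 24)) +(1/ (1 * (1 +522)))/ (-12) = -153003781652731/ 207108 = -738763261.93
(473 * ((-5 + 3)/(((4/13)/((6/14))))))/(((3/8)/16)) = -393536/7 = -56219.43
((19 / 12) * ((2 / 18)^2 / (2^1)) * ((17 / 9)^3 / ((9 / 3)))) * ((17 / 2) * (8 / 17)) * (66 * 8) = 8214536 / 177147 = 46.37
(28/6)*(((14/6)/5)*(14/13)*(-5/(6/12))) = -23.45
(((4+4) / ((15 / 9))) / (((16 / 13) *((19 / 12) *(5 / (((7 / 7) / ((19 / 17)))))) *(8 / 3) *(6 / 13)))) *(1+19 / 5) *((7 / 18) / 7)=0.10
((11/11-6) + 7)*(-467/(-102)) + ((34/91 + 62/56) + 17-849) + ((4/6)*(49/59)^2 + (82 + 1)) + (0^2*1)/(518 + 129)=-2270676643/3077204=-737.90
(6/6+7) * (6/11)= 48/11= 4.36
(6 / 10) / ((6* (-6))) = -1 / 60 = -0.02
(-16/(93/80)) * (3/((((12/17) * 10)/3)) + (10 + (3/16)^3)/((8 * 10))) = -458779/23808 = -19.27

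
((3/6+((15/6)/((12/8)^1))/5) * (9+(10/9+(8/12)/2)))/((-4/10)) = -1175/54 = -21.76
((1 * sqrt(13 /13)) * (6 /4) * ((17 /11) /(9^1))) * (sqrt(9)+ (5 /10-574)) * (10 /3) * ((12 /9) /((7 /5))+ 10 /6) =-69275 /54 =-1282.87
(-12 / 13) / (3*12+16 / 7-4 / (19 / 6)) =-399 / 16003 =-0.02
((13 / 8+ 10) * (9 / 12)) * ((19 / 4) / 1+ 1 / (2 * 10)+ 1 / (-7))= 45477 / 1120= 40.60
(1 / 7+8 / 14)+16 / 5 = 137 / 35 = 3.91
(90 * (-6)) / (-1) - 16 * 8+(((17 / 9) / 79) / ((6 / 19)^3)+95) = 77979635 / 153576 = 507.76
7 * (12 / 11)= 84 / 11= 7.64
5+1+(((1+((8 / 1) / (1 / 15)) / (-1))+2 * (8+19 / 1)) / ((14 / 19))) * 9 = -11031 / 14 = -787.93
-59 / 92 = -0.64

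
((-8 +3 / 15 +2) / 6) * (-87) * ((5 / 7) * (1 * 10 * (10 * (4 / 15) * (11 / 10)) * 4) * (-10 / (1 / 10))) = -14801600 / 21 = -704838.10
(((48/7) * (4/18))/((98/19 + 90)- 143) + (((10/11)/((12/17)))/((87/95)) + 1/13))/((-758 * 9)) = -229788005/1080087460452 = -0.00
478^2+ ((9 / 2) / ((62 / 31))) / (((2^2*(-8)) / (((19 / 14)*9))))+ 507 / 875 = 51180353417 / 224000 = 228483.72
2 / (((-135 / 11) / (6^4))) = -1056 / 5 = -211.20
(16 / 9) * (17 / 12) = 2.52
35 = 35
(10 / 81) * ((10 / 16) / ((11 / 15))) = 125 / 1188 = 0.11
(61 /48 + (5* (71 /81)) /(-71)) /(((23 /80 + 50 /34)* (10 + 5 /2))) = 53278 /968355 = 0.06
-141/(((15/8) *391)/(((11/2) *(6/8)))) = -1551/1955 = -0.79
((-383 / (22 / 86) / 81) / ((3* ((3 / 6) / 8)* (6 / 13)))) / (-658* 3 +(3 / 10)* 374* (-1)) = 8563880 / 83646189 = 0.10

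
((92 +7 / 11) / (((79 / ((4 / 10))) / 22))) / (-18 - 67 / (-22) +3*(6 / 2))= -89672 / 51745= -1.73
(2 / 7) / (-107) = -2 / 749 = -0.00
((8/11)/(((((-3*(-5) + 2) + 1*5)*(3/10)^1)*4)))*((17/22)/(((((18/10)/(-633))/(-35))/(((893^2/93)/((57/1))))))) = 131731229875/3342141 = 39415.22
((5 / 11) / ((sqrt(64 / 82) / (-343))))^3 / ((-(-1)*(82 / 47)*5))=-47415488225*sqrt(82) / 681472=-630055.98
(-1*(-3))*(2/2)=3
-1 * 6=-6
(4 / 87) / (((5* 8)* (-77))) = -1 / 66990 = -0.00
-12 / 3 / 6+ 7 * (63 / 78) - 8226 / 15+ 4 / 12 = -211801 / 390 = -543.08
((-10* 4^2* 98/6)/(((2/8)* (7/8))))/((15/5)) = -35840/9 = -3982.22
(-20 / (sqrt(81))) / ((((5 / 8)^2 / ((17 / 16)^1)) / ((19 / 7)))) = -5168 / 315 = -16.41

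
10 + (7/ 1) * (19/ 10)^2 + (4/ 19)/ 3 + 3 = 218539/ 5700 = 38.34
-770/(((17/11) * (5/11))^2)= -2254714/1445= -1560.36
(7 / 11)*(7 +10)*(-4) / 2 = -238 / 11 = -21.64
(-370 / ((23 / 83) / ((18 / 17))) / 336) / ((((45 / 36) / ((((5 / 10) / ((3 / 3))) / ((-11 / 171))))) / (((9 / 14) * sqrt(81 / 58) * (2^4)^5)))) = 16726001319936 * sqrt(58) / 6111721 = 20842154.12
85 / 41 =2.07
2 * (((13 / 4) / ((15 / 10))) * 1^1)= 13 / 3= 4.33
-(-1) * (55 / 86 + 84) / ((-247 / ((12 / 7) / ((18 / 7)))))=-7279 / 31863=-0.23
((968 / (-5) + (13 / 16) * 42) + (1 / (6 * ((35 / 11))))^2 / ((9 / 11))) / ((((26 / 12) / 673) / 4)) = -85194123089 / 429975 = -198137.39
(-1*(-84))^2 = 7056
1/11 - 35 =-384/11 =-34.91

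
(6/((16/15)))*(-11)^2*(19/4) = 103455/32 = 3232.97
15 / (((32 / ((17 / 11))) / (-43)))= -31.15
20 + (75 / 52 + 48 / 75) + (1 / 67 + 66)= 7673269 / 87100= 88.10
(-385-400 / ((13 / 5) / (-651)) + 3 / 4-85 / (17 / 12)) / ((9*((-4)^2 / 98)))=254060051 / 3744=67857.92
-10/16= -5/8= -0.62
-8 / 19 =-0.42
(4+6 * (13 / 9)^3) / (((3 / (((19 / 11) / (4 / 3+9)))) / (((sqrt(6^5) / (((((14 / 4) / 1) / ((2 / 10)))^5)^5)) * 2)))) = 27368068481024 * sqrt(6) / 3679757947101034176865234673023223876953125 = 0.00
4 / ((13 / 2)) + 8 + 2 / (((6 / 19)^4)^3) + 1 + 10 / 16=2033575.91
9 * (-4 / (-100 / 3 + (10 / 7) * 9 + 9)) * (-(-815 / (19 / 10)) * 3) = 18484200 / 4579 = 4036.73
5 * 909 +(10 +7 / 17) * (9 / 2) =156123 / 34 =4591.85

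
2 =2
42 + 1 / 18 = 757 / 18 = 42.06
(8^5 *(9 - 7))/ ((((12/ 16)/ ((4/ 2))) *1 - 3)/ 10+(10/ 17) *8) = 89128960/ 6043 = 14749.12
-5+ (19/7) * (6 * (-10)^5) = -11400035/7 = -1628576.43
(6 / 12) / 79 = 1 / 158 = 0.01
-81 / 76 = -1.07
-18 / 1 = -18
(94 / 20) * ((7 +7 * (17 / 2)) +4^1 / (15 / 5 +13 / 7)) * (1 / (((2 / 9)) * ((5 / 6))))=1708.67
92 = 92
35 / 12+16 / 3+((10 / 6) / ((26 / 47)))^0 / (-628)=1295 / 157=8.25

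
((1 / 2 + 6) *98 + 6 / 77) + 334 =74773 / 77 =971.08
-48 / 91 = -0.53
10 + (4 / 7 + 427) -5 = 3028 / 7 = 432.57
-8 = -8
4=4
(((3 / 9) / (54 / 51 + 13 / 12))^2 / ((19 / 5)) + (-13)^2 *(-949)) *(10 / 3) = -5819281614710 / 10885233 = -534603.31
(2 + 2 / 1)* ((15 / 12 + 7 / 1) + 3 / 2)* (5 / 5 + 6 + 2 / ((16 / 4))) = 585 / 2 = 292.50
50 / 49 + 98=4852 / 49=99.02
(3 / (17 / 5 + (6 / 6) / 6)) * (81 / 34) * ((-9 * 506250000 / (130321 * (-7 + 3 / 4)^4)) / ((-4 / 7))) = 19046845440 / 237053899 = 80.35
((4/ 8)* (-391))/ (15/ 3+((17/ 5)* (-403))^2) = -9775/ 93872652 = -0.00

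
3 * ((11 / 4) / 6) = 11 / 8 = 1.38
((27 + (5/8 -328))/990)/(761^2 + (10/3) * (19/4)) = -801/1528921240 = -0.00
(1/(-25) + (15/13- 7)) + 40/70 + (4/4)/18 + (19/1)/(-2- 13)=-267233/40950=-6.53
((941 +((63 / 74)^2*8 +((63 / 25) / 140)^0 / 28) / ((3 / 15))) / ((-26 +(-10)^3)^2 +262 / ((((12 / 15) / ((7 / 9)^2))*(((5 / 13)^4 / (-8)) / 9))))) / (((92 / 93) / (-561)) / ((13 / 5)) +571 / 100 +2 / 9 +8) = 41729418466003125 / 240186413654140827944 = 0.00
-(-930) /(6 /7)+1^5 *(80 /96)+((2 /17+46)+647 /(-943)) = 108811843 /96186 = 1131.26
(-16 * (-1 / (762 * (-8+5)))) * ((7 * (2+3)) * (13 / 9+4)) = -13720 / 10287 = -1.33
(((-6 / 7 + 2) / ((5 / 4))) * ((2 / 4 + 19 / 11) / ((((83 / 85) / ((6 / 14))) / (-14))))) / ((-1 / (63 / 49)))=14688 / 913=16.09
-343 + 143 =-200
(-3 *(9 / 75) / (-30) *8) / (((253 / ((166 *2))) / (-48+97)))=195216 / 31625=6.17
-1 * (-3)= 3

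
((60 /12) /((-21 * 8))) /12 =-5 /2016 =-0.00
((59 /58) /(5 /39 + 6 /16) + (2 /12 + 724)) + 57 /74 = 726.96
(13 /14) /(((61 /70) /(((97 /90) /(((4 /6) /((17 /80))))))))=0.37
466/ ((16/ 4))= 233/ 2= 116.50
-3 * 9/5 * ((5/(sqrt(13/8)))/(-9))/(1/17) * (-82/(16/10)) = -10455 * sqrt(26)/26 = -2050.39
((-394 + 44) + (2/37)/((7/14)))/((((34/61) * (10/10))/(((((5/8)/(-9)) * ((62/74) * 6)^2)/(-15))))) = -379453733/5166606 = -73.44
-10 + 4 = -6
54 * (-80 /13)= -4320 /13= -332.31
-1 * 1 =-1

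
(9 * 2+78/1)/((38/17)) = 816/19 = 42.95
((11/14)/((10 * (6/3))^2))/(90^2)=11/45360000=0.00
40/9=4.44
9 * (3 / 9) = 3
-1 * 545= -545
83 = 83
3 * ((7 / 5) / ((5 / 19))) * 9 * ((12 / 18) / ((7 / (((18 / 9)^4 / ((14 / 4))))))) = 62.54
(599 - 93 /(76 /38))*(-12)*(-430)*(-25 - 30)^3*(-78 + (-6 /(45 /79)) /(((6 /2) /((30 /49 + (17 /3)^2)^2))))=1820321029823479.60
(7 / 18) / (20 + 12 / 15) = 35 / 1872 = 0.02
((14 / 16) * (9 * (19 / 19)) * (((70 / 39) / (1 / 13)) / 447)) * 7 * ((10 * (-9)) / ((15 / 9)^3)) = -83349 / 1490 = -55.94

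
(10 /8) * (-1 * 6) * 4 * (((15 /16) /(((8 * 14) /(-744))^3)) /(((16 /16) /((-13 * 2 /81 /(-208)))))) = 2234325 /175616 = 12.72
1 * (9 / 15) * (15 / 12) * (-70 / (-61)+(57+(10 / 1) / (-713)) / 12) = 3077411 / 695888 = 4.42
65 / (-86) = -65 / 86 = -0.76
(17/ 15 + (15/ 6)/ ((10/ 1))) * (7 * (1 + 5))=581/ 10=58.10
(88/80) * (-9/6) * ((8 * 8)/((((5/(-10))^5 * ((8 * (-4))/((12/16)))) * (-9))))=44/5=8.80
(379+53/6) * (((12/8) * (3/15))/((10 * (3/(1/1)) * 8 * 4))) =2327/19200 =0.12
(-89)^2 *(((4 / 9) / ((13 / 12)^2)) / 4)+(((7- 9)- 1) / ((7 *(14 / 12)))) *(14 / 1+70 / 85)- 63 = 13705079 / 20111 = 681.47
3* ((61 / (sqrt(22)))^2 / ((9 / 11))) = 620.17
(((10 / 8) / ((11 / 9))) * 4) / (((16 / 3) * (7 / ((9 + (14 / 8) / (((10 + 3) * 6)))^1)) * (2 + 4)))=42225 / 256256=0.16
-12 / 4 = -3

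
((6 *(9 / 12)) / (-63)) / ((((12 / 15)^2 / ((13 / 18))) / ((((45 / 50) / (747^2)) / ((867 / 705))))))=-15275 / 144493082496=-0.00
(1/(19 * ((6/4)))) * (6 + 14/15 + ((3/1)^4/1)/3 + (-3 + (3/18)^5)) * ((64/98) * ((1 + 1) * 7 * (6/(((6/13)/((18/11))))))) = 211.10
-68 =-68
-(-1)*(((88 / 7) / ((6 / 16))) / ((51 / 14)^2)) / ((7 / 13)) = 36608 / 7803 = 4.69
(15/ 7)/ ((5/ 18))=54/ 7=7.71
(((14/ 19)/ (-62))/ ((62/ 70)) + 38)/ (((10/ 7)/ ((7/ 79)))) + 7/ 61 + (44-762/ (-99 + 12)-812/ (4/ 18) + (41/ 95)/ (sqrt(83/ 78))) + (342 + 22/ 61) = -83094249788213/ 25517135090 + 41 * sqrt(6474)/ 7885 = -3255.99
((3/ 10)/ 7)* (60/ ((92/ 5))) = 45/ 322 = 0.14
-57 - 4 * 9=-93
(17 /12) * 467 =7939 /12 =661.58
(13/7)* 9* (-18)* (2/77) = -4212/539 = -7.81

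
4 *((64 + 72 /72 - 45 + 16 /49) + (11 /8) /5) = 40379 /490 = 82.41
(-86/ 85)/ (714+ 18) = -43/ 31110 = -0.00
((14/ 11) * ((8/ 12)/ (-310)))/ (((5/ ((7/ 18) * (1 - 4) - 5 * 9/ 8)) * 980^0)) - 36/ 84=-912713/ 2148300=-0.42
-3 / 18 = -1 / 6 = -0.17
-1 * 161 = -161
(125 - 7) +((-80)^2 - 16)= 6502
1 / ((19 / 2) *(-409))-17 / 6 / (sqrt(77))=-17 *sqrt(77) / 462-2 / 7771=-0.32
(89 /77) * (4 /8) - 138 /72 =-1237 /924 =-1.34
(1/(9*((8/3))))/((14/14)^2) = 1/24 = 0.04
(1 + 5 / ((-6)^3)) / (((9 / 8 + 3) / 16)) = 3.79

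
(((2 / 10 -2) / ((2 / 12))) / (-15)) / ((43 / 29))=522 / 1075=0.49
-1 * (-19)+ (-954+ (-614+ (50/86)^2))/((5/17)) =-49100664/9245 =-5311.05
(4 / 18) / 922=1 / 4149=0.00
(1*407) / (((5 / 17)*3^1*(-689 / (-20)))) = 27676 / 2067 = 13.39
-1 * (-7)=7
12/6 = 2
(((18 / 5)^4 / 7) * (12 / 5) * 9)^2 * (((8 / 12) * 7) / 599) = 85691213438976 / 40947265625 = 2092.72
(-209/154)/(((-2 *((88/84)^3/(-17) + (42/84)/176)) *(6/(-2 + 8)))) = -37604952/3590659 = -10.47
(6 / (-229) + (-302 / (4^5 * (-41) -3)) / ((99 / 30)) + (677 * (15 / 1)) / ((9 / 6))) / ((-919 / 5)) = -10740423332920 / 291594802521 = -36.83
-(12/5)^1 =-12/5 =-2.40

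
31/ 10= 3.10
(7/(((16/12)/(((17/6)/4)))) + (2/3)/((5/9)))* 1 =4.92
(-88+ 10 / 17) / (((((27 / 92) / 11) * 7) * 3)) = -1503832 / 9639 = -156.02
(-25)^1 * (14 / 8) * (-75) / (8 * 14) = 1875 / 64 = 29.30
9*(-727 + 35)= -6228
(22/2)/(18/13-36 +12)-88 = -26015/294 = -88.49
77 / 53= 1.45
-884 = -884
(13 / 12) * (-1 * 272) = -884 / 3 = -294.67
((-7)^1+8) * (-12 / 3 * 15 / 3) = -20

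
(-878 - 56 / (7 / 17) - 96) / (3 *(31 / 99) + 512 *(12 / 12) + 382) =-36630 / 29533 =-1.24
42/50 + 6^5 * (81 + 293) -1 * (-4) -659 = 72689246/25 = 2907569.84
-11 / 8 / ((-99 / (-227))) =-3.15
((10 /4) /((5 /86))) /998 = 43 /998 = 0.04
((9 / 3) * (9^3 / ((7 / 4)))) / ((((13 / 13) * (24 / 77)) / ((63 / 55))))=45927 / 10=4592.70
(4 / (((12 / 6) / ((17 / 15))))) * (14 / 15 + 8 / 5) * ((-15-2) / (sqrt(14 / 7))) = -10982 * sqrt(2) / 225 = -69.03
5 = 5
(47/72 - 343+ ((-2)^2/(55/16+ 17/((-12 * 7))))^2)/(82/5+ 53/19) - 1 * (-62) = 6860985662713/155088020664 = 44.24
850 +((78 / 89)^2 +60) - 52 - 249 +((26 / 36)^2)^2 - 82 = 439073255857 / 831514896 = 528.04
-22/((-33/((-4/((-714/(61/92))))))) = 61/24633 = 0.00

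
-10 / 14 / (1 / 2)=-10 / 7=-1.43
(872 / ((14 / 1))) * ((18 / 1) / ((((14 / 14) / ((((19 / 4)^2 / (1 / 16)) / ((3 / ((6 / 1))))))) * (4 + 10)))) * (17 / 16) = 6020397 / 98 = 61432.62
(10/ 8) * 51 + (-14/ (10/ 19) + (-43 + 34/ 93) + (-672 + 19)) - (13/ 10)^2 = -3069811/ 4650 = -660.17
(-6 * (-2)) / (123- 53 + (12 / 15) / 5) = 150 / 877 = 0.17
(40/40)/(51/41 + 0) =41/51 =0.80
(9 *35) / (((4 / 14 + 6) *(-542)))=-2205 / 23848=-0.09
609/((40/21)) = 12789/40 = 319.72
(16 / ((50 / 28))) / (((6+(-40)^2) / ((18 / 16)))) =126 / 20075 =0.01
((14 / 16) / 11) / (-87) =-7 / 7656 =-0.00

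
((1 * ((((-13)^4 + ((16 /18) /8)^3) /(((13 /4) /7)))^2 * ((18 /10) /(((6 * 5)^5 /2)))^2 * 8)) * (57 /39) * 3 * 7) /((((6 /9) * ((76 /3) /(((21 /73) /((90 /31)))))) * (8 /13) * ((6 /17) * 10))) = 5485354402351377743 /99575136933187500000000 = 0.00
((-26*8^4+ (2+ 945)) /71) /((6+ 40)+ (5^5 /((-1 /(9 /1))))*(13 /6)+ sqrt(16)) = 211098 /8646025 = 0.02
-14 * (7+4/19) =-1918/19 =-100.95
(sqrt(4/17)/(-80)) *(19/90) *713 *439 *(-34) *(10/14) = 5947133 *sqrt(17)/2520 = 9730.42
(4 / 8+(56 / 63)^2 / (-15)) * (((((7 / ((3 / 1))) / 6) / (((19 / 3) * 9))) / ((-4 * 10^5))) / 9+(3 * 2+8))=56209204792391 / 8975448000000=6.26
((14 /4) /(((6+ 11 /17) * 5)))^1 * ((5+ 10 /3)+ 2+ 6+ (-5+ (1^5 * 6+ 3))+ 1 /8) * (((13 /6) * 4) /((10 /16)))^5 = 1421756248686592 /1287140625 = 1104585.02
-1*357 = -357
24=24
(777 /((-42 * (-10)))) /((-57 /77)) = -2849 /1140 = -2.50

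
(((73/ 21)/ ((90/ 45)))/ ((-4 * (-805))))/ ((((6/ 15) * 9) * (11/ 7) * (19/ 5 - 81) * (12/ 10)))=-1825/ 1771906752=-0.00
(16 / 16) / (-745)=-1 / 745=-0.00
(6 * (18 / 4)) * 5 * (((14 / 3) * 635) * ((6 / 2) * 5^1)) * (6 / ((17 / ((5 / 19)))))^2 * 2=103531.62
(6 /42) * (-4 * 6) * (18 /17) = -3.63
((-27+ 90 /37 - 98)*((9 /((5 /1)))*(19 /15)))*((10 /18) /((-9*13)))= 17233 /12987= 1.33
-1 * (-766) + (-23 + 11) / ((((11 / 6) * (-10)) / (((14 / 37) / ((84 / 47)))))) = 1559092 / 2035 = 766.14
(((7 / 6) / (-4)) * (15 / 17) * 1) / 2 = -35 / 272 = -0.13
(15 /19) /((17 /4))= 60 /323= 0.19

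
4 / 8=1 / 2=0.50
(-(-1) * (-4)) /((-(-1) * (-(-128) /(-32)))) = 1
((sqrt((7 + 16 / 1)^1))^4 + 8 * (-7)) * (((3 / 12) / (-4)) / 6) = -473 / 96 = -4.93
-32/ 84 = -8/ 21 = -0.38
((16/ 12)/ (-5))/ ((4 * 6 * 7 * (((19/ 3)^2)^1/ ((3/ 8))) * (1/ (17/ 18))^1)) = -17/ 1212960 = -0.00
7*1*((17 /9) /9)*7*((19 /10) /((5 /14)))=110789 /2025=54.71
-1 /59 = -0.02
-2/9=-0.22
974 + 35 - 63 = 946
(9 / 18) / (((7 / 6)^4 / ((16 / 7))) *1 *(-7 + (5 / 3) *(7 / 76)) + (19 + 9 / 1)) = 0.02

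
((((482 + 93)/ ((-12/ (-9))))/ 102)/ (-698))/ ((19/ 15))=-8625/ 1803632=-0.00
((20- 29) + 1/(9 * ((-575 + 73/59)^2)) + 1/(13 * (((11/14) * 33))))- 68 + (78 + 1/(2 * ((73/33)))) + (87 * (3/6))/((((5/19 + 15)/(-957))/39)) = -48451340327926661527/455501077471440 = -106369.32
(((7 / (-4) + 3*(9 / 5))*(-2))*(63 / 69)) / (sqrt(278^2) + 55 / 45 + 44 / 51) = -234549 / 9856190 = -0.02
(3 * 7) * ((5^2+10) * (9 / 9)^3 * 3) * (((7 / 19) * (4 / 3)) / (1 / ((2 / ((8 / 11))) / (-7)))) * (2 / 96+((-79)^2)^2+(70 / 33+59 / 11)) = -5038583449095 / 304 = -16574287661.50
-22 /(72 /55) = -605 /36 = -16.81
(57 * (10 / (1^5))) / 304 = 15 / 8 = 1.88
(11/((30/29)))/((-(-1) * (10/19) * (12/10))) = 6061/360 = 16.84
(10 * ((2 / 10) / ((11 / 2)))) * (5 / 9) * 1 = 20 / 99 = 0.20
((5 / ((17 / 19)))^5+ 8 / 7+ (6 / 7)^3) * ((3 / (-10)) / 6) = -2654931888681 / 9740219020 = -272.57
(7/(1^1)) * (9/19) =63/19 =3.32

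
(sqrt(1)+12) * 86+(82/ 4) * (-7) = 1949/ 2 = 974.50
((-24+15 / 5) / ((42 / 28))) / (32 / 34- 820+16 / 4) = 119 / 6928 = 0.02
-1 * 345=-345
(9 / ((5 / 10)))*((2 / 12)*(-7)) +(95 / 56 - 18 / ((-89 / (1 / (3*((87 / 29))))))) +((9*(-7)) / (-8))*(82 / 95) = -5910797 / 473480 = -12.48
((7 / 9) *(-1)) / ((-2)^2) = -7 / 36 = -0.19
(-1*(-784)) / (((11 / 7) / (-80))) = -439040 / 11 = -39912.73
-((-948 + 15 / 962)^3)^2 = -575251284066567679242797723261815761 / 792593364639928384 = -725783623394200078.10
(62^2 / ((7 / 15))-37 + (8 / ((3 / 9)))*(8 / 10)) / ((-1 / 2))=-575354 / 35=-16438.69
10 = 10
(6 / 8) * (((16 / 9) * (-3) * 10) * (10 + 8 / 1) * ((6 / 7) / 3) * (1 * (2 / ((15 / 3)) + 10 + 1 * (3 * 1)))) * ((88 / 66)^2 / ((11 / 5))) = -171520 / 77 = -2227.53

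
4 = 4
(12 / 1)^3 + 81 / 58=100305 / 58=1729.40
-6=-6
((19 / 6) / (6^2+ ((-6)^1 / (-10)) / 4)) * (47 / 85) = 1786 / 36873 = 0.05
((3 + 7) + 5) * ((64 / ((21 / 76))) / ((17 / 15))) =364800 / 119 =3065.55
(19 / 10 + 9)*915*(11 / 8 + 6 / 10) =1575813 / 80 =19697.66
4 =4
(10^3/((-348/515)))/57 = -25.96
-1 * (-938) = 938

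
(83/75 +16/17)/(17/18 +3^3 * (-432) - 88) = -2238/12842225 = -0.00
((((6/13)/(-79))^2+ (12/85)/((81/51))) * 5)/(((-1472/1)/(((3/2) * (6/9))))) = -0.00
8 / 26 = 4 / 13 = 0.31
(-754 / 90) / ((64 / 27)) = -3.53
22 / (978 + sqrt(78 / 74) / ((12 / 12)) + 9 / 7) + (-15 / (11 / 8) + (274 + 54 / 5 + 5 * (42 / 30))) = 4477133256456 / 15937771795 - 539 * sqrt(1443) / 869333007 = 280.91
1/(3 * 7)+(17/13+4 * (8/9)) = 4022/819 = 4.91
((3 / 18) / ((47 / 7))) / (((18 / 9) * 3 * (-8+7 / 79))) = -0.00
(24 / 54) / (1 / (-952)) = -3808 / 9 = -423.11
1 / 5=0.20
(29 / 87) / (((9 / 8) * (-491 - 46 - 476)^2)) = 8 / 27706563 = 0.00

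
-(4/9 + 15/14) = -191/126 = -1.52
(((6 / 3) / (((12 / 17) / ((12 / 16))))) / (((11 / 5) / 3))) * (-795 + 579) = -6885 / 11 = -625.91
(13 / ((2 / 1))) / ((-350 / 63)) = -117 / 100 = -1.17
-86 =-86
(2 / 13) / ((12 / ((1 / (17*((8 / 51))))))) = 1 / 208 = 0.00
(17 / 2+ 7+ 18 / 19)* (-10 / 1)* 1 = -3125 / 19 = -164.47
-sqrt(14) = -3.74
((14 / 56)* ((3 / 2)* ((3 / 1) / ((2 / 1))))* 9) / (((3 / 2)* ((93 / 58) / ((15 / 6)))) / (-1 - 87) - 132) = -43065 / 1122973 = -0.04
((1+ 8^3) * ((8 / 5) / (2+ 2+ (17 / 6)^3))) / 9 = 3.41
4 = 4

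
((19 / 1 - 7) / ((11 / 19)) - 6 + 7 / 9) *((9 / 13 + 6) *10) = 445150 / 429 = 1037.65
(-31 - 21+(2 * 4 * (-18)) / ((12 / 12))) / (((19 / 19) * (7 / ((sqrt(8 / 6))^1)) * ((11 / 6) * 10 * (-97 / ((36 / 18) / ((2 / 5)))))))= 56 * sqrt(3) / 1067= 0.09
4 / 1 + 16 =20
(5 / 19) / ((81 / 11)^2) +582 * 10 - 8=724518713 / 124659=5812.00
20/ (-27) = -20/ 27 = -0.74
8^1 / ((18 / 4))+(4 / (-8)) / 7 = 215 / 126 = 1.71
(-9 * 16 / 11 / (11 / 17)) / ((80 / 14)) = -2142 / 605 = -3.54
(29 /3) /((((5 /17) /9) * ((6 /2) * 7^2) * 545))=493 /133525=0.00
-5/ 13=-0.38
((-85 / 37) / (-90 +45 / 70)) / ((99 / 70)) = 0.02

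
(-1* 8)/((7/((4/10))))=-0.46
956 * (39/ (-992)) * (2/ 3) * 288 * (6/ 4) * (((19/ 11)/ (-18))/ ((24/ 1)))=59033/ 1364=43.28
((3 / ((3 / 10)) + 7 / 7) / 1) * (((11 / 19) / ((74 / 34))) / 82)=2057 / 57646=0.04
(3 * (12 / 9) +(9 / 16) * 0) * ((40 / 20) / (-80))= -1 / 10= -0.10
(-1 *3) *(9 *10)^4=-196830000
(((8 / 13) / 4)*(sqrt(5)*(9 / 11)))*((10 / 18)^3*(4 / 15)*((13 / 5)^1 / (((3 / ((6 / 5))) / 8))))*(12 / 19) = 512*sqrt(5) / 16929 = 0.07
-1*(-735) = 735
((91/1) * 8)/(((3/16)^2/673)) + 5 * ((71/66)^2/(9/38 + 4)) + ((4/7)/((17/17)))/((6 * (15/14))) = 13936186.34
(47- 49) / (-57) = 2 / 57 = 0.04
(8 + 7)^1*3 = 45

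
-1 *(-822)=822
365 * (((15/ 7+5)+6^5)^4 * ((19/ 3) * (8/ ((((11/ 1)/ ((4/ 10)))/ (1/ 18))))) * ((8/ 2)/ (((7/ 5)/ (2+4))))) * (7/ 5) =782111375467871301741568/ 237699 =3290343566728809552.17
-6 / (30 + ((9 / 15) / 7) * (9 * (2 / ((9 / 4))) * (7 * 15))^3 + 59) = -6 / 50803289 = -0.00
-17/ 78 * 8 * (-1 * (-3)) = -68/ 13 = -5.23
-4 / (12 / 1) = -1 / 3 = -0.33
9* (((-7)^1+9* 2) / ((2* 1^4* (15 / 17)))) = 561 / 10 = 56.10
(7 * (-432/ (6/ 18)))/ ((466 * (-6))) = 756/ 233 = 3.24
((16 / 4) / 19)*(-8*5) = -160 / 19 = -8.42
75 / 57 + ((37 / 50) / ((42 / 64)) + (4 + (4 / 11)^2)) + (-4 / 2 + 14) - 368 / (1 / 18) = -7972582067 / 1206975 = -6605.42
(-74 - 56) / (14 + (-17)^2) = -130 / 303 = -0.43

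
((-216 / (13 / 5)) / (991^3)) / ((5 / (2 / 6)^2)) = -24 / 12652149523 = -0.00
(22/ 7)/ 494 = 11/ 1729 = 0.01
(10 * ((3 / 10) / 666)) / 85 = 1 / 18870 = 0.00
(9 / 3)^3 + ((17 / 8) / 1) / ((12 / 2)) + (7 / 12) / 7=439 / 16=27.44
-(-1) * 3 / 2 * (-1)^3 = -3 / 2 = -1.50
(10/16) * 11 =6.88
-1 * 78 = -78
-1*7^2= -49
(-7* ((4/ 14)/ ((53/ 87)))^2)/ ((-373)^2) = -30276/ 2735693527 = -0.00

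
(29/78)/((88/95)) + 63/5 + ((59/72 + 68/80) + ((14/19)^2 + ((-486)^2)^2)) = 2073580084015594147/37168560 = 55788550431.21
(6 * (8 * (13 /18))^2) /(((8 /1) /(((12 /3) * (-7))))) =-18928 /27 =-701.04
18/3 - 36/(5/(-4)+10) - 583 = -20339/35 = -581.11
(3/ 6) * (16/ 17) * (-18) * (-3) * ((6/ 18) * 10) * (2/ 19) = 8.92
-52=-52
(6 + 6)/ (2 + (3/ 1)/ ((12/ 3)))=48/ 11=4.36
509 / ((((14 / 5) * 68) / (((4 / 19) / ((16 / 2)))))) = 2545 / 36176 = 0.07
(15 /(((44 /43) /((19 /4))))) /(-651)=-4085 /38192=-0.11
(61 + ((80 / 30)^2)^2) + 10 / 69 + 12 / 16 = 838073 / 7452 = 112.46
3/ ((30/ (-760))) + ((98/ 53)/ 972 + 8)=-1751495/ 25758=-68.00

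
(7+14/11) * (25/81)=2275/891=2.55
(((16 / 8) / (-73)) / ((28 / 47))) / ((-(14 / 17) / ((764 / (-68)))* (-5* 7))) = 8977 / 500780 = 0.02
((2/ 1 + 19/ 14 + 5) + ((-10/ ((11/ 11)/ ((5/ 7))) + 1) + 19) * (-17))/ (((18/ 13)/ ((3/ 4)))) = -12753/ 112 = -113.87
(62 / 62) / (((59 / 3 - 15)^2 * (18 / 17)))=17 / 392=0.04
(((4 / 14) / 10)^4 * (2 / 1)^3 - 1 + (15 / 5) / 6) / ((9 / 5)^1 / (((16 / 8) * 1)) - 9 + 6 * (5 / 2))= -500203 / 6902875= -0.07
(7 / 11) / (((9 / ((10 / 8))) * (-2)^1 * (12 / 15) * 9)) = -175 / 28512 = -0.01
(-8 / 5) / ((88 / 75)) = -15 / 11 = -1.36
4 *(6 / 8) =3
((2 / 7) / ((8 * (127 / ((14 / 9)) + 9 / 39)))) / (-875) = -13 / 26076750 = -0.00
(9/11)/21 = 0.04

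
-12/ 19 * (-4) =48/ 19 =2.53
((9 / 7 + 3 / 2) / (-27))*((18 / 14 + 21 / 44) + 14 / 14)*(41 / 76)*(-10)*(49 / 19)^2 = 111127835 / 10864656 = 10.23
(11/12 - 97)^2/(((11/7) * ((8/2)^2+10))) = 9305863/41184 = 225.96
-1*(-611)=611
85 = 85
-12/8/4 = -3/8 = -0.38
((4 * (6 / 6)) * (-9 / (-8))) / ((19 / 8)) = 36 / 19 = 1.89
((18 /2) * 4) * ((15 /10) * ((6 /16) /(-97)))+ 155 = 60059 /388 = 154.79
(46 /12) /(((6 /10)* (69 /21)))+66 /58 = 1609 /522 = 3.08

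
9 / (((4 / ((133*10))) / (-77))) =-460845 / 2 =-230422.50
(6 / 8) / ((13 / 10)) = 15 / 26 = 0.58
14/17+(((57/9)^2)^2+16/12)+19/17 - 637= 1342817/1377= 975.18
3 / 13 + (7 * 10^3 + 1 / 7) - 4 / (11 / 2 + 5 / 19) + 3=139556401 / 19929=7002.68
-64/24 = -8/3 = -2.67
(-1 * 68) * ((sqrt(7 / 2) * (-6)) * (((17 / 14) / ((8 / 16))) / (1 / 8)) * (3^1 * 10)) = 832320 * sqrt(14) / 7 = 444893.75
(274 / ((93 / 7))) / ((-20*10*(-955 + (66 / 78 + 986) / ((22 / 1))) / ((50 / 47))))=137137 / 1137775671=0.00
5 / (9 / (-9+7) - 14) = -10 / 37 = -0.27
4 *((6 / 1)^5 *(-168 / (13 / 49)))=-256048128 / 13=-19696009.85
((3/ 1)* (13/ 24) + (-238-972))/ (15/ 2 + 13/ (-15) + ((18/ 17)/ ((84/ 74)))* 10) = -17255595/ 227924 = -75.71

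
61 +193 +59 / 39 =9965 / 39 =255.51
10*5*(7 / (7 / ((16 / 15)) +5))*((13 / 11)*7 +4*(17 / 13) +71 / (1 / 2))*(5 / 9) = 3365600 / 1287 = 2615.07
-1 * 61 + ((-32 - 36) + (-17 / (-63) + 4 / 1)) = -7858 / 63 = -124.73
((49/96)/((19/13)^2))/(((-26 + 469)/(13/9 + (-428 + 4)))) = -31492643/138173472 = -0.23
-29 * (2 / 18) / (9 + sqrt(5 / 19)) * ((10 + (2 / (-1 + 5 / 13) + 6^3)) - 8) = -473309 / 6136 + 24911 * sqrt(95) / 55224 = -72.74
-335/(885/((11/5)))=-737/885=-0.83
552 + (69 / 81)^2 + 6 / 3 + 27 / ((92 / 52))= 9556964 / 16767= 569.99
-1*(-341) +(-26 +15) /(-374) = 11595 /34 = 341.03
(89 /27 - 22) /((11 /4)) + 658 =651.20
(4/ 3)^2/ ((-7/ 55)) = -880/ 63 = -13.97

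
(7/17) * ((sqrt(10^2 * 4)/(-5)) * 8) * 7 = -1568/17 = -92.24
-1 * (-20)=20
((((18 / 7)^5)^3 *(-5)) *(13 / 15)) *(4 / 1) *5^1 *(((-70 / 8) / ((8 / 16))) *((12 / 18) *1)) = 974514755713410662400 / 678223072849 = 1436864646.35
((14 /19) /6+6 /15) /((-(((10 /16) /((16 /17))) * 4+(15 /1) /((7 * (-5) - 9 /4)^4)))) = -2350072823968 /11940159635025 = -0.20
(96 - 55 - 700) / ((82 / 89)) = -58651 / 82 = -715.26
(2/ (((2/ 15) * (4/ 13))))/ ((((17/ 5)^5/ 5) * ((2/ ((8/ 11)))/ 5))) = 15234375/ 15618427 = 0.98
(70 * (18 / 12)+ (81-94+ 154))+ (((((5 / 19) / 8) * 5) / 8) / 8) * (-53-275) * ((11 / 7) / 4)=8364533 / 34048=245.67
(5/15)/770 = 1/2310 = 0.00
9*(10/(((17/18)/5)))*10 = 81000/17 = 4764.71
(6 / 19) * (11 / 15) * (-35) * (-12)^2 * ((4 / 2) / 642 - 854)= 2026391136 / 2033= 996749.21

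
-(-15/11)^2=-225/121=-1.86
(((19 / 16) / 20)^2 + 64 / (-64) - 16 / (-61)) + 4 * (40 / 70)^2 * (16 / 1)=6171600629 / 306073600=20.16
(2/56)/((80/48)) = 3/140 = 0.02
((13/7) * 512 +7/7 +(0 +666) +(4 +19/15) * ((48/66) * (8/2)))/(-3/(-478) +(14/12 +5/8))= 3606645752/3970505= 908.36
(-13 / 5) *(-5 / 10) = 13 / 10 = 1.30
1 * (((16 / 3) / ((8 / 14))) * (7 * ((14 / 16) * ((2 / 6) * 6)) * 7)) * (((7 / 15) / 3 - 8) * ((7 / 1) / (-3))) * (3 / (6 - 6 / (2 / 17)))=-5932871 / 6075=-976.60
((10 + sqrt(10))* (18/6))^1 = 3* sqrt(10) + 30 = 39.49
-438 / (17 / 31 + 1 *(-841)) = 0.52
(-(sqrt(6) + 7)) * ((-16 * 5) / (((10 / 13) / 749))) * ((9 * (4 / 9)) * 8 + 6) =2960048 * sqrt(6) + 20720336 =27970943.21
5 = 5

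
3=3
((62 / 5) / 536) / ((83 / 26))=403 / 55610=0.01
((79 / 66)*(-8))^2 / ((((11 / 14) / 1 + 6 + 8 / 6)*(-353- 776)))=-1397984 / 139751007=-0.01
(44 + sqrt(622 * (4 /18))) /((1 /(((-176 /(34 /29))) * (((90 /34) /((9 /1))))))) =-561440 /289 -25520 * sqrt(311) /867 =-2461.79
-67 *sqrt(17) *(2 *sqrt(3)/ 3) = -318.98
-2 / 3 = -0.67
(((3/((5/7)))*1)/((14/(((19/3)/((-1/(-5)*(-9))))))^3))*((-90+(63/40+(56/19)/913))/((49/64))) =110744148695/14382453393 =7.70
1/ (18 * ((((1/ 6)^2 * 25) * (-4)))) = -1/ 50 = -0.02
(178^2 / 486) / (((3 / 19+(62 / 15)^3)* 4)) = 0.23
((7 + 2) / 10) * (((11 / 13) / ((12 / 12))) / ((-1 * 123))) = -33 / 5330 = -0.01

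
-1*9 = -9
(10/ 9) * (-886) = -8860/ 9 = -984.44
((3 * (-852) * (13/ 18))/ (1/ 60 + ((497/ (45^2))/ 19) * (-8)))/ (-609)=-94699800/ 2707817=-34.97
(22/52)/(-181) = -11/4706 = -0.00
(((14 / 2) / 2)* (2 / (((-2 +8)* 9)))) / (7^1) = 1 / 54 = 0.02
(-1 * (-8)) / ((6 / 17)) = 68 / 3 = 22.67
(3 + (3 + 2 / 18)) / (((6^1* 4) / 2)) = 55 / 108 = 0.51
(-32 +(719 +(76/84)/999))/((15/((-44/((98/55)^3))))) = -2637684493400/7404475113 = -356.23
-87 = -87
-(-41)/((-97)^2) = 41/9409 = 0.00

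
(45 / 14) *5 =16.07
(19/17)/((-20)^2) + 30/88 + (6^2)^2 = 96966509/74800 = 1296.34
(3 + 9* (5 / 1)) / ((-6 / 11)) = -88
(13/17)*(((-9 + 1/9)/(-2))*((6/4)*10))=2600/51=50.98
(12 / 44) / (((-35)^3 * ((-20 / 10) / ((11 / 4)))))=3 / 343000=0.00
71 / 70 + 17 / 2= 333 / 35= 9.51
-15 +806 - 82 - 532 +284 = 461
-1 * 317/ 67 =-317/ 67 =-4.73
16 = 16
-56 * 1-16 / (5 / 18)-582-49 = -3723 / 5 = -744.60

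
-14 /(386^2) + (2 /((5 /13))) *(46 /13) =6853781 /372490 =18.40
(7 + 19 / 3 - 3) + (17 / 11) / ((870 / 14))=10.36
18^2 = 324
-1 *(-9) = 9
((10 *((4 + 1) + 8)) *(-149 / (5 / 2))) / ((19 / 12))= -4893.47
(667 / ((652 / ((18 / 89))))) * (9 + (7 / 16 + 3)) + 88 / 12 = 13796719 / 1392672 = 9.91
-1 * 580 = -580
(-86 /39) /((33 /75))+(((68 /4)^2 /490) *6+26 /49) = -99037 /105105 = -0.94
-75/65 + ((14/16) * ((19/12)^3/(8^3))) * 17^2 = 74216521/92012544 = 0.81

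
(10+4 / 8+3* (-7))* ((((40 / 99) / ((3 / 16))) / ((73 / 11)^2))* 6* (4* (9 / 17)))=-591360 / 90593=-6.53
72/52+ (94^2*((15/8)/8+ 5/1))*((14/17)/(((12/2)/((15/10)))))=67351157/7072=9523.64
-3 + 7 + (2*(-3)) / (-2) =7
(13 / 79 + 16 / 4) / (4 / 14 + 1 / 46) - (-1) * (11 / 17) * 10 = 2661256 / 132957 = 20.02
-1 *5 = -5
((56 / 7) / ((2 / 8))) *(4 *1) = 128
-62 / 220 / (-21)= 31 / 2310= 0.01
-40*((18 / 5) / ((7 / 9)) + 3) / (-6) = 356 / 7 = 50.86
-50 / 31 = -1.61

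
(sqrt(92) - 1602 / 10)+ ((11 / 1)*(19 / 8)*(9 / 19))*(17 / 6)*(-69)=-206361 / 80+ 2*sqrt(23)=-2569.92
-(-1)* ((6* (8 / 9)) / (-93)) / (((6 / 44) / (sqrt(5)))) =-352* sqrt(5) / 837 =-0.94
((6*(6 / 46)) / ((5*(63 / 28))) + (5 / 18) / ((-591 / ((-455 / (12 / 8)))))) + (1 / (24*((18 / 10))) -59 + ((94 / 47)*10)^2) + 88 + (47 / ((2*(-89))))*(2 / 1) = 560131311457 / 1306559160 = 428.71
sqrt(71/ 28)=sqrt(497)/ 14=1.59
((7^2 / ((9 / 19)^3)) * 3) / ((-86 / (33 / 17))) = -3697001 / 118422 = -31.22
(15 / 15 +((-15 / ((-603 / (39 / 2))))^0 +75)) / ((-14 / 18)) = -99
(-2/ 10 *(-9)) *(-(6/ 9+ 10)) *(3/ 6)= -48/ 5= -9.60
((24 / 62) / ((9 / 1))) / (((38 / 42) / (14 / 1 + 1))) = 420 / 589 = 0.71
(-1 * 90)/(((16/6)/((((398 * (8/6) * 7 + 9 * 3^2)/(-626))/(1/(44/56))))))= 160.79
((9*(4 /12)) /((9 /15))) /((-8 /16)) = -10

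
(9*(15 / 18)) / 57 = 5 / 38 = 0.13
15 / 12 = 5 / 4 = 1.25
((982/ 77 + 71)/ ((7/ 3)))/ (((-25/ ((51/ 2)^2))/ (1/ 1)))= -50321547/ 53900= -933.61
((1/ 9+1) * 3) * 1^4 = 10/ 3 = 3.33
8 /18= 4 /9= 0.44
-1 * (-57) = 57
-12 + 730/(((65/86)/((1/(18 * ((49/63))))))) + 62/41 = 218268/3731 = 58.50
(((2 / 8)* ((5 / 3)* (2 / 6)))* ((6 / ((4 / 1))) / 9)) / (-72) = -5 / 15552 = -0.00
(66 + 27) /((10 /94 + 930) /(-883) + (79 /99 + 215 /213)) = 27129079197 /219955969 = 123.34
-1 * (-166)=166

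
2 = 2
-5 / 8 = -0.62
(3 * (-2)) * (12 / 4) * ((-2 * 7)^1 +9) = 90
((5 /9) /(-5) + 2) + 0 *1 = 17 /9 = 1.89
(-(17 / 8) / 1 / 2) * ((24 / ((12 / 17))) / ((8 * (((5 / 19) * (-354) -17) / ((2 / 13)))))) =0.01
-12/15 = -4/5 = -0.80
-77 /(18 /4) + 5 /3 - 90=-949 /9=-105.44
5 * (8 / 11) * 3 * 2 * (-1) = -240 / 11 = -21.82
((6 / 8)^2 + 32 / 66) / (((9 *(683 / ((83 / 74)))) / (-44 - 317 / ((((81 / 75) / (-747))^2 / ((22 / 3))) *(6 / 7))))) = -438527408751901 / 1768565664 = -247956.53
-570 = -570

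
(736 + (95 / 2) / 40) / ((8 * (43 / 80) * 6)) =58975 / 2064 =28.57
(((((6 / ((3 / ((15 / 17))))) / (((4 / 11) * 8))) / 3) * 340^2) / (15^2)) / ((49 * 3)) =935 / 1323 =0.71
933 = 933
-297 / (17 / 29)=-506.65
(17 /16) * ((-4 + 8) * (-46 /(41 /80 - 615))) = 15640 /49159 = 0.32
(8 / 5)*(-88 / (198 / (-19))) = 608 / 45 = 13.51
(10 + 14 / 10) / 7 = 57 / 35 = 1.63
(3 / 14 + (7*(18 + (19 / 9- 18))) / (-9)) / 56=-1619 / 63504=-0.03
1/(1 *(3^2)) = 1/9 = 0.11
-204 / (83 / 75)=-15300 / 83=-184.34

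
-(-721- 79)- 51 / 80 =63949 / 80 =799.36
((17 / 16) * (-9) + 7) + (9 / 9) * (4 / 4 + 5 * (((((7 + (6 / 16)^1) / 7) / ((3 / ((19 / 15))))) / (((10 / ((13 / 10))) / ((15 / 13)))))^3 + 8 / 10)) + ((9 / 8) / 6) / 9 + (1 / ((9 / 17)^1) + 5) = 8865626294561 / 948326400000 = 9.35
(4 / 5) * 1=4 / 5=0.80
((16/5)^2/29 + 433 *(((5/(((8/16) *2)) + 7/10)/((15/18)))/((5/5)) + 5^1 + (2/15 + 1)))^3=1824223718030813834489/10289109375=177296561980.69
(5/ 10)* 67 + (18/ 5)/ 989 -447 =-4089479/ 9890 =-413.50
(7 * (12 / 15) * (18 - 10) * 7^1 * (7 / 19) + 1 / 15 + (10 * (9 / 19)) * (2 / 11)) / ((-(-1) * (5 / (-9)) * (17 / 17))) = -1095351 / 5225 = -209.64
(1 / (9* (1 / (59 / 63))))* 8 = 472 / 567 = 0.83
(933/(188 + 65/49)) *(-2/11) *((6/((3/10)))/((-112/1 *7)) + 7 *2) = -232317/18554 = -12.52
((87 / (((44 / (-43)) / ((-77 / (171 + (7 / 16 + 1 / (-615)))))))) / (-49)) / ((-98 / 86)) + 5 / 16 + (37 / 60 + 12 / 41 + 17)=107641614780241 / 5693587806480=18.91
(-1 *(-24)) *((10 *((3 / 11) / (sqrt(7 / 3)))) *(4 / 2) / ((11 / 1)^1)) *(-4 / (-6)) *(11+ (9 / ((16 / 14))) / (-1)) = 3000 *sqrt(21) / 847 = 16.23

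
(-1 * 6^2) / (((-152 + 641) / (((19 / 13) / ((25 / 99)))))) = -22572 / 52975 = -0.43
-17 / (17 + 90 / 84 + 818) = -238 / 11705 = -0.02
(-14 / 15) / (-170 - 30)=7 / 1500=0.00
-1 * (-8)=8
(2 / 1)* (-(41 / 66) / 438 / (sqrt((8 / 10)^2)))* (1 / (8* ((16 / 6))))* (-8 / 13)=205 / 2004288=0.00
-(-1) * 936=936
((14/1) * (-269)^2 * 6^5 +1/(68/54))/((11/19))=13606604562.83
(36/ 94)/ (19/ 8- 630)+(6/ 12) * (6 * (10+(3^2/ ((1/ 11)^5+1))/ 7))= 3002431850241/ 88681082756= 33.86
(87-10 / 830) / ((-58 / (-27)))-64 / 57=5401742 / 137199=39.37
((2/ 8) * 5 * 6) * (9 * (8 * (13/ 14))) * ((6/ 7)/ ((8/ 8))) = 21060/ 49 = 429.80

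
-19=-19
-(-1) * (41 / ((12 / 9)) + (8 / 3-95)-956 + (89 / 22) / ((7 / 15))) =-932237 / 924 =-1008.91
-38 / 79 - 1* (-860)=67902 / 79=859.52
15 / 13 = 1.15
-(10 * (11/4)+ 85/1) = -225/2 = -112.50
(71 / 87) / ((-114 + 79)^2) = 71 / 106575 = 0.00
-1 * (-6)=6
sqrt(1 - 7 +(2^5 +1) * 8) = 16.06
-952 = -952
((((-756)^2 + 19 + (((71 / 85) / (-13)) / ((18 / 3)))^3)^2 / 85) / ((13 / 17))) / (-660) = -27745798446198704736750836312413921 / 3643665181919205686100000000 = -7614804.62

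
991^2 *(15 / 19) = 14731215 / 19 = 775327.11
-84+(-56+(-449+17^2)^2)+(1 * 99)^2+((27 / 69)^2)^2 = 9867480062 / 279841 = 35261.02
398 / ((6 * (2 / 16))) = 1592 / 3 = 530.67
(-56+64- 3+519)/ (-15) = -524/ 15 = -34.93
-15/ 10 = -3/ 2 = -1.50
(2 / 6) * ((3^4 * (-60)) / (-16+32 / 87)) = 7047 / 68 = 103.63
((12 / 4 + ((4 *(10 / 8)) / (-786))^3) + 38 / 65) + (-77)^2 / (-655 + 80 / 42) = -36587089243351 / 6659834702040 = -5.49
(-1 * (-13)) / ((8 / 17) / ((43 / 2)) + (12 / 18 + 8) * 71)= 28509 / 1349474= 0.02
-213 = -213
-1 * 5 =-5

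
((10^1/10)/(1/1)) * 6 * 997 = 5982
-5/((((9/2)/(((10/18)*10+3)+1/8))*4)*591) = -3125/765936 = -0.00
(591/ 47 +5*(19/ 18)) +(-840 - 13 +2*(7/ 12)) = -352774/ 423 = -833.98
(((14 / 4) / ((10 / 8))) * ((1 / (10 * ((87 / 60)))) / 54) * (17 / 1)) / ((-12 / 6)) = -119 / 3915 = -0.03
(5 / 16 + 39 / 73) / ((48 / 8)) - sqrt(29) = 989 / 7008 - sqrt(29) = -5.24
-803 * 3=-2409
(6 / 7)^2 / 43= 0.02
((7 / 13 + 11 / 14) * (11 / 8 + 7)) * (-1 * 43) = -694321 / 1456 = -476.87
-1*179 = -179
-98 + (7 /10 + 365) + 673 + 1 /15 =28223 /30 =940.77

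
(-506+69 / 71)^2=255053.45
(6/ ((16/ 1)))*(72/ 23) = 27/ 23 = 1.17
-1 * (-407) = 407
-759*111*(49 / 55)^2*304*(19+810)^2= -3841907234303376 / 275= -13970571761103.19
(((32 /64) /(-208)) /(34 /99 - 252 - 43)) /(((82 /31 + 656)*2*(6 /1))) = 11 /10656998144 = 0.00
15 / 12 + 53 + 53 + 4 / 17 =7309 / 68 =107.49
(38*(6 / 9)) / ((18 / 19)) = 722 / 27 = 26.74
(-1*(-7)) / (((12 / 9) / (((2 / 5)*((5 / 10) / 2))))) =21 / 40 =0.52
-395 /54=-7.31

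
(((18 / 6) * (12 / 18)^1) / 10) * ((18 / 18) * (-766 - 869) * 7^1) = -2289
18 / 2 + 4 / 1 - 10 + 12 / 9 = 13 / 3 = 4.33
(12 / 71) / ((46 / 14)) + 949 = 1549801 / 1633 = 949.05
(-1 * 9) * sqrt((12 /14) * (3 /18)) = -9 * sqrt(7) /7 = -3.40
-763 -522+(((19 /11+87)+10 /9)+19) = -116440 /99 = -1176.16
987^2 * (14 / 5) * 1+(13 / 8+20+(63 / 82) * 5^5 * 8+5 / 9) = 40544283817 / 14760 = 2746902.70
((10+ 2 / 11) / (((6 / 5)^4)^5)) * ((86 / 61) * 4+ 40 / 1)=19359588623046875 / 1597189006043136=12.12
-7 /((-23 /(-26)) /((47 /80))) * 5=-4277 /184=-23.24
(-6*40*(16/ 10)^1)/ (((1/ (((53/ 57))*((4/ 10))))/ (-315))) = 854784/ 19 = 44988.63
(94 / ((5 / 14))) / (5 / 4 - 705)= -5264 / 14075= -0.37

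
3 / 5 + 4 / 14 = 31 / 35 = 0.89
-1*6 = -6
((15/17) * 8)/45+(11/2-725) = -719.34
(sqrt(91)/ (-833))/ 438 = -sqrt(91)/ 364854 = -0.00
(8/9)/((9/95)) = 760/81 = 9.38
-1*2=-2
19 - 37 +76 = 58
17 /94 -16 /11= -1317 /1034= -1.27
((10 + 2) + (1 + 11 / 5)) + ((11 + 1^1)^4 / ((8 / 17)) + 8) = 220436 / 5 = 44087.20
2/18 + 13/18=5/6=0.83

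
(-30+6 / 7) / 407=-204 / 2849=-0.07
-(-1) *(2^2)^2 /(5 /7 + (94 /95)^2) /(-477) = -1010800 /51028029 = -0.02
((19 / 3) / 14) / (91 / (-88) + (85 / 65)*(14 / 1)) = 10868 / 414981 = 0.03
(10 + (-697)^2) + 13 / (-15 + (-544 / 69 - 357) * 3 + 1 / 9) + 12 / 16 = 446322593561 / 918700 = 485819.74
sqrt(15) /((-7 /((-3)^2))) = -9 * sqrt(15) /7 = -4.98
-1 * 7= -7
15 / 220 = 3 / 44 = 0.07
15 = 15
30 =30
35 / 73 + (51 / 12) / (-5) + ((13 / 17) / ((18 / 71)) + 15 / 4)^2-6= 5388068129 / 136708560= 39.41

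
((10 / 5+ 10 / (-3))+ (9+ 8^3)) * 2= 3118 / 3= 1039.33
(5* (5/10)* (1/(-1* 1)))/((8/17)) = -5.31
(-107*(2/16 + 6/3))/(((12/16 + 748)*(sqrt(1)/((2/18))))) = -1819/53910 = -0.03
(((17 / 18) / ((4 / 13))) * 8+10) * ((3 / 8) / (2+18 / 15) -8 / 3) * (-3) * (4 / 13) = 304469 / 3744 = 81.32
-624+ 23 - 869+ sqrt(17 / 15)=-1470+ sqrt(255) / 15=-1468.94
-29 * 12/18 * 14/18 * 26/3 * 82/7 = -123656/81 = -1526.62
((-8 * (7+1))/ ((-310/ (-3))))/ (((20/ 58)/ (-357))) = 496944/ 775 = 641.22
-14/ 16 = -7/ 8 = -0.88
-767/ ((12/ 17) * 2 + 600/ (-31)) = 404209/ 9456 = 42.75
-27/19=-1.42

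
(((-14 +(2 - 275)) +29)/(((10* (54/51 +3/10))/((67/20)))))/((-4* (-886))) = -48977/2728880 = -0.02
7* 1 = 7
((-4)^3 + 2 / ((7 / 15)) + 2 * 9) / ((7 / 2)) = -584 / 49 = -11.92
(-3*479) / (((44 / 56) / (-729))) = 1333274.73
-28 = -28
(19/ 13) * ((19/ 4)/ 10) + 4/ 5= 777/ 520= 1.49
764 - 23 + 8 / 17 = 12605 / 17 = 741.47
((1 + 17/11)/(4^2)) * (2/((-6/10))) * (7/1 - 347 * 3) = 548.33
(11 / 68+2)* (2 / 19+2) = 1470 / 323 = 4.55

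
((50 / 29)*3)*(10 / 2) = 750 / 29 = 25.86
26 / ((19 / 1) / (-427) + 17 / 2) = 22204 / 7221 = 3.07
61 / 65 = 0.94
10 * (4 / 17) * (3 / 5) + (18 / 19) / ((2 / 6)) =1374 / 323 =4.25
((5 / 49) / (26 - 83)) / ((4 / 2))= -5 / 5586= -0.00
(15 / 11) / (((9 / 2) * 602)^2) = 5 / 26908497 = 0.00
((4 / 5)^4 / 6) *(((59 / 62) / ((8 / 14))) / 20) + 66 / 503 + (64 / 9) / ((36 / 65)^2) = 828368278558 / 35522803125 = 23.32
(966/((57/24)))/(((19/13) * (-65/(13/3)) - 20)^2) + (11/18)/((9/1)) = 273655409/914242950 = 0.30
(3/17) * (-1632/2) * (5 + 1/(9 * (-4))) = -716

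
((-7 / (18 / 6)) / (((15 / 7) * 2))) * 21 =-343 / 30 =-11.43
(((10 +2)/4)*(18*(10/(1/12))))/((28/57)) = 92340/7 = 13191.43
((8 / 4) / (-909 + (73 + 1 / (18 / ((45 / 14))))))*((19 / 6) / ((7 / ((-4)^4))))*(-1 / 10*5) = 9728 / 70209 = 0.14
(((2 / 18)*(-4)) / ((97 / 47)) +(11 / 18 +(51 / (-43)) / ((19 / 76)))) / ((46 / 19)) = -6202949 / 3453588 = -1.80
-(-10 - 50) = 60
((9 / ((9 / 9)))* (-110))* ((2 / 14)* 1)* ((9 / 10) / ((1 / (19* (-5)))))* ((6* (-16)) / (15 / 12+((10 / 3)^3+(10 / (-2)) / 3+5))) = -175519872 / 6293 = -27891.29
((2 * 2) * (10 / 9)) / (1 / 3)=40 / 3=13.33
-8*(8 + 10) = -144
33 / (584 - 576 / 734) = 12111 / 214040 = 0.06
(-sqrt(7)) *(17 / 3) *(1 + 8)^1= -51 *sqrt(7)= -134.93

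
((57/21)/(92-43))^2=361/117649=0.00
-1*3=-3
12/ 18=2/ 3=0.67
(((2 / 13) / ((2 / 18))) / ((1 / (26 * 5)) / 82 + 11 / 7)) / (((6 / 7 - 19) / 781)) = -188283480 / 4964303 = -37.93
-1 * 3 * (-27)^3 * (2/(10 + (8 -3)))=39366/5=7873.20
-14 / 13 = -1.08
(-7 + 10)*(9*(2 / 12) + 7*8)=172.50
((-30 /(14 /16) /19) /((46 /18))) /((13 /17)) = -36720 /39767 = -0.92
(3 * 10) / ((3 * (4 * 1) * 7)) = 5 / 14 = 0.36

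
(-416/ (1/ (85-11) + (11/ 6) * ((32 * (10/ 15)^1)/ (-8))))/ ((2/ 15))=2077920/ 3247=639.95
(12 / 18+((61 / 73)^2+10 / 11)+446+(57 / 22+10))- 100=11538295 / 31974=360.86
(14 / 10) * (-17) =-119 / 5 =-23.80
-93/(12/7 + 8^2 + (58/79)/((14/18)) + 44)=-79/94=-0.84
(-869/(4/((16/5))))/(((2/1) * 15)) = -1738/75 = -23.17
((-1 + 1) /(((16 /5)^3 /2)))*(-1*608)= 0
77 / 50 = 1.54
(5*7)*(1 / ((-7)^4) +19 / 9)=228140 / 3087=73.90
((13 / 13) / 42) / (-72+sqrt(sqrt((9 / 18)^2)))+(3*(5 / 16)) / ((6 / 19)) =6893287 / 2322208 -sqrt(2) / 435414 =2.97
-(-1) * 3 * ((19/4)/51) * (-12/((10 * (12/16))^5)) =-608/4303125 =-0.00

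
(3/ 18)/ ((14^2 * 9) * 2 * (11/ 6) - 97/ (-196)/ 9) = 294/ 11409649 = 0.00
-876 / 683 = -1.28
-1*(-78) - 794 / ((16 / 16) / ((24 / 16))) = -1113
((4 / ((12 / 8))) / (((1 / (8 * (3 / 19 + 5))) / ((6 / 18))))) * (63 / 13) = 43904 / 247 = 177.75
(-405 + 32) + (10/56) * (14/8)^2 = -23837/64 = -372.45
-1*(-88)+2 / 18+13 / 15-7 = 3689 / 45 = 81.98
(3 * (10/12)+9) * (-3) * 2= -69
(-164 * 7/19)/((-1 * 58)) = 574/551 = 1.04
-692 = -692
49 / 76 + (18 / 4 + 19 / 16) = 1925 / 304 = 6.33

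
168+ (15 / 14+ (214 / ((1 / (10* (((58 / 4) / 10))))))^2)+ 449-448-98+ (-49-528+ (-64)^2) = 134850801 / 14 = 9632200.07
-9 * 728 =-6552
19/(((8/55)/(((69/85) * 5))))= 72105/136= 530.18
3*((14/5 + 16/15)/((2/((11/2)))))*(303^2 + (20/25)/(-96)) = 3514448201/1200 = 2928706.83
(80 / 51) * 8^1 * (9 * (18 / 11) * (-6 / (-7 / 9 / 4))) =7464960 / 1309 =5702.80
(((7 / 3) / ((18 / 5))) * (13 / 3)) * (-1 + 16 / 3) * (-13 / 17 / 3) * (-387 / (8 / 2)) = 3306485 / 11016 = 300.15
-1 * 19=-19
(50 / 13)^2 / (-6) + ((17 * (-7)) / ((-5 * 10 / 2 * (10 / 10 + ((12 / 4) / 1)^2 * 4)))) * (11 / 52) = -4573949 / 1875900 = -2.44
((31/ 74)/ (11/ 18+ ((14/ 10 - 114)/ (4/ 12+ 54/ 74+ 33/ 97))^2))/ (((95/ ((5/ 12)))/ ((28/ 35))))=106151074665/ 465023889315907139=0.00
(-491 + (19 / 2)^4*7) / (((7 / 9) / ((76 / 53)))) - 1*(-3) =154655313 / 1484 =104215.17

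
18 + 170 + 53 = 241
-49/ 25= -1.96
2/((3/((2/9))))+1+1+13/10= 3.45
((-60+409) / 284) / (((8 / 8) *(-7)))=-349 / 1988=-0.18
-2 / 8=-1 / 4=-0.25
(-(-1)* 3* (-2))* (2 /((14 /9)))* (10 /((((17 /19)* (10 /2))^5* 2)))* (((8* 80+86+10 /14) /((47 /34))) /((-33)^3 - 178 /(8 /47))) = 5441435544816 /17783974782783125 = 0.00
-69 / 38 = -1.82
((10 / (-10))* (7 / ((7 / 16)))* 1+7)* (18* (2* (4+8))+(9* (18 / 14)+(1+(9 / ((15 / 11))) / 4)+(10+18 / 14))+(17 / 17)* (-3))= -572679 / 140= -4090.56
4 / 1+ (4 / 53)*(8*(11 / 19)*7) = 6492 / 1007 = 6.45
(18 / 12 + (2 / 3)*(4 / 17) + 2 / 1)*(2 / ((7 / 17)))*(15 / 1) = 1865 / 7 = 266.43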